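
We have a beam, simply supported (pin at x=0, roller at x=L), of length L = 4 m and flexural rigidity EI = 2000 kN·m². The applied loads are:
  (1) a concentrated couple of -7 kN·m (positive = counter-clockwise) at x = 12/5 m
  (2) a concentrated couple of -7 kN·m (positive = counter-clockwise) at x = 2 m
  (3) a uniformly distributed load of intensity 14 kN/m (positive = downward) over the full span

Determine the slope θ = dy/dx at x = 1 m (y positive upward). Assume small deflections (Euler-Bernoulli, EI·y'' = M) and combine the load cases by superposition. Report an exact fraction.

Load 1 — applied couple M₀=-7 kN·m at a=12/5 m (b=L-a=8/5):
  θ_1 = (M₀x²/(2L)+C₁)/EI  [x≤a] with C₁=M₀(3b²-L²)/(6L)=182/75 = ((-7)·1²/(2·4)+(182/75))/2000 = 931/1200000 rad
Load 2 — applied couple M₀=-7 kN·m at a=2 m (b=L-a=2):
  θ_2 = (M₀x²/(2L)+C₁)/EI  [x≤a] with C₁=M₀(3b²-L²)/(6L)=7/6 = ((-7)·1²/(2·4)+(7/6))/2000 = 7/48000 rad
Load 3 — uniform load w=14 kN/m over full span:
  θ_3 = -w(L³-6Lx²+4x³)/(24EI) = -14·(4³-6·4·1²+4·1³)/(24·2000) = -77/6000 rad
Superposition: θ = Σ θ_i = -7147/600000 rad ≈ -0.011912 rad

θ(1) = -7147/600000 rad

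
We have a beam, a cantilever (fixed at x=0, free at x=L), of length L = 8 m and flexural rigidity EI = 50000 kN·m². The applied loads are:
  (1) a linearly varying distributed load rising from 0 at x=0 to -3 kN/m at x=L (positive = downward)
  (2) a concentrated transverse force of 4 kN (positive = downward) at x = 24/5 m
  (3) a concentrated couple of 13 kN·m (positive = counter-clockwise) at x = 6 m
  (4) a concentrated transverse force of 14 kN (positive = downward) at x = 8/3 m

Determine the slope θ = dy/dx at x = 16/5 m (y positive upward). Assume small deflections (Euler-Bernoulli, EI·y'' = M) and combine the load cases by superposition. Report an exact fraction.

Load 1 — triangular load w₀=-3 kN/m (0→w₀ over full span):
  θ_1 = (w₀Lx²/4-w₀L²x/3-w₀x⁴/(24L))/EI = ((-3)·8·(16/5)²/4-(-3)·8²·(16/5)/3-(-3)·(16/5)⁴/(24·8))/50000 = 5664/1953125 rad
Load 2 — point force P=4 kN at a=24/5 m (b=L-a=16/5):
  θ_2 = -Px(2a-x)/(2EI)  [x≤a] = -4·(16/5)·(2·(24/5)-(16/5))/(2·50000) = -64/78125 rad
Load 3 — applied couple M₀=13 kN·m at a=6 m (b=L-a=2):
  θ_3 = M₀x/EI  [x≤a] = 13·(16/5)/50000 = 13/15625 rad
Load 4 — point force P=14 kN at a=8/3 m (b=L-a=16/3):
  θ_4 = -Pa²/(2EI)  [x>a] = -14·(8/3)²/(2·50000) = -28/28125 rad
Superposition: θ = Σ θ_i = 33701/17578125 rad ≈ 0.001917 rad

θ(16/5) = 33701/17578125 rad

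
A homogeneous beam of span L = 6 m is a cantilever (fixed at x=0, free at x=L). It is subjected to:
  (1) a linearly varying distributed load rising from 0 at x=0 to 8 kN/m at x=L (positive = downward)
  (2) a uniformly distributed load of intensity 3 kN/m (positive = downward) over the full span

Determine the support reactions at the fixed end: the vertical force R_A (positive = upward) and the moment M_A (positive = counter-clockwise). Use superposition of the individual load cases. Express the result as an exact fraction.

Load 1 — triangular load w₀=8 kN/m (0→w₀ over full span):
  R_A = w₀L/2 = 8·6/2 = 24 kN
  M_A = w₀L²/3 = 8·6²/3 = 96 kN·m
Load 2 — uniform load w=3 kN/m over full span:
  R_A = wL = 3·6 = 18 kN
  M_A = wL²/2 = 3·6²/2 = 54 kN·m
Superposition: R_A = 42 kN, M_A = 150 kN·m

R_A = 42 kN, M_A = 150 kN·m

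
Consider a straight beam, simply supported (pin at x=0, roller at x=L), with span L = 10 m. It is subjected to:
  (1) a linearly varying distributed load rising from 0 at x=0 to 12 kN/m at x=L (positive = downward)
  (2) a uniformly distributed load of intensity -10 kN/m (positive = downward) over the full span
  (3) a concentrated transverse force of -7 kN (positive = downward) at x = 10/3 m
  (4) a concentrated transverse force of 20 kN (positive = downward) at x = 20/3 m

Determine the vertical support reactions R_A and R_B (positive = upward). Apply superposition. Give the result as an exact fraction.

R_A = -28 kN, R_B = 1 kN

Load 1 — triangular load w₀=12 kN/m (0→w₀ over full span):
  R_A = w₀L/6 = 12·10/6 = 20 kN
  R_B = w₀L/3 = 12·10/3 = 40 kN
Load 2 — uniform load w=-10 kN/m over full span:
  R_A = wL/2 = (-10)·10/2 = -50 kN
  R_B = wL/2 = (-10)·10/2 = -50 kN
Load 3 — point force P=-7 kN at a=10/3 m (b=L-a=20/3):
  R_A = Pb/L = (-7)·(20/3)/10 = -14/3 kN
  R_B = Pa/L = (-7)·(10/3)/10 = -7/3 kN
Load 4 — point force P=20 kN at a=20/3 m (b=L-a=10/3):
  R_A = Pb/L = 20·(10/3)/10 = 20/3 kN
  R_B = Pa/L = 20·(20/3)/10 = 40/3 kN
Superposition: R_A = -28 kN, R_B = 1 kN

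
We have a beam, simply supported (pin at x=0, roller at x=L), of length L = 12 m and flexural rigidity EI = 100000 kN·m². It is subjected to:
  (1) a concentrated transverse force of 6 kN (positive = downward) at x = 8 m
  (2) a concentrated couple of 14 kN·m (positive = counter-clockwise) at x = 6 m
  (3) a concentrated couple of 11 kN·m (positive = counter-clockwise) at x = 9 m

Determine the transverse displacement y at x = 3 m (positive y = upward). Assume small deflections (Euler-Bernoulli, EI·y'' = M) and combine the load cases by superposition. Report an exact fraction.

Load 1 — point force P=6 kN at a=8 m (b=L-a=4):
  y_1 = -Pbx(L²-b²-x²)/(6LEI)  [x≤a] = -6·4·3·(12²-4²-3²)/(6·12·100000) = -119/100000 m
Load 2 — applied couple M₀=14 kN·m at a=6 m (b=L-a=6):
  y_2 = (M₀x³/(6L)+C₁x)/EI  [x≤a] with C₁=M₀(3b²-L²)/(6L)=-7 = (14·3³/(6·12)+(-7)·3)/100000 = -63/400000 m
Load 3 — applied couple M₀=11 kN·m at a=9 m (b=L-a=3):
  y_3 = (M₀x³/(6L)+C₁x)/EI  [x≤a] with C₁=M₀(3b²-L²)/(6L)=-143/8 = (11·3³/(6·12)+(-143/8)·3)/100000 = -99/200000 m
Superposition: y = Σ y_i = -737/400000 m ≈ -0.001842 m

y(3) = -737/400000 m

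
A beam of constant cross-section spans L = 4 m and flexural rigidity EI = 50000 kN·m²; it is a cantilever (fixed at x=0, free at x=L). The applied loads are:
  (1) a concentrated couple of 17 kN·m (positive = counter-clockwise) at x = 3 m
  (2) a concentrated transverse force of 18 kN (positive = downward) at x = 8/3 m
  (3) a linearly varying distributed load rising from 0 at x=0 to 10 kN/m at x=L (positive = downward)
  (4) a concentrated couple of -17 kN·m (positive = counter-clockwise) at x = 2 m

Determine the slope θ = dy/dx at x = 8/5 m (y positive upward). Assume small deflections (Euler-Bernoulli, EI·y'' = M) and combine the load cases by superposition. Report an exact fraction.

Load 1 — applied couple M₀=17 kN·m at a=3 m (b=L-a=1):
  θ_1 = M₀x/EI  [x≤a] = 17·(8/5)/50000 = 17/31250 rad
Load 2 — point force P=18 kN at a=8/3 m (b=L-a=4/3):
  θ_2 = -Px(2a-x)/(2EI)  [x≤a] = -18·(8/5)·(2·(8/3)-(8/5))/(2·50000) = -84/78125 rad
Load 3 — triangular load w₀=10 kN/m (0→w₀ over full span):
  θ_3 = (w₀Lx²/4-w₀L²x/3-w₀x⁴/(24L))/EI = (10·4·(8/5)²/4-10·4²·(8/5)/3-10·(8/5)⁴/(24·4))/50000 = -472/390625 rad
Load 4 — applied couple M₀=-17 kN·m at a=2 m (b=L-a=2):
  θ_4 = M₀x/EI  [x≤a] = (-17)·(8/5)/50000 = -17/31250 rad
Superposition: θ = Σ θ_i = -892/390625 rad ≈ -0.002284 rad

θ(8/5) = -892/390625 rad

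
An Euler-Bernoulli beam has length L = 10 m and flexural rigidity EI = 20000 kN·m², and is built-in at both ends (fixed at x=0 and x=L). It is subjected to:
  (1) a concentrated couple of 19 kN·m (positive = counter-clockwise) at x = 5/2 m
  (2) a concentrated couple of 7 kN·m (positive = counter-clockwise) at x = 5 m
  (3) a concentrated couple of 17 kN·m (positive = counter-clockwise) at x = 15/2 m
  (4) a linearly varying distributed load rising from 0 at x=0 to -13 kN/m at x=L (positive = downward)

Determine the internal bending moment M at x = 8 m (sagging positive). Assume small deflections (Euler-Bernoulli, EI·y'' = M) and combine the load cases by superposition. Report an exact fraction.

M(8) = -223/30 kN·m

Load 1 — applied couple M₀=19 kN·m at a=5/2 m (b=L-a=15/2):
  M_1 = R_Ax - M_A - M₀  [x>a] with R_A=171/80, M_A=-57/16 = (171/80)·8 - (-57/16) - 19 = 133/80 kN·m
Load 2 — applied couple M₀=7 kN·m at a=5 m (b=L-a=5):
  M_2 = R_Ax - M_A - M₀  [x>a] with R_A=21/20, M_A=7/4 = (21/20)·8 - (7/4) - 7 = -7/20 kN·m
Load 3 — applied couple M₀=17 kN·m at a=15/2 m (b=L-a=5/2):
  M_3 = R_Ax - M_A - M₀  [x>a] with R_A=153/80, M_A=85/16 = (153/80)·8 - (85/16) - 17 = -561/80 kN·m
Load 4 — triangular load w₀=-13 kN/m (0→w₀ over full span):
  M_4 = 3w₀Lx/20 - w₀L²/30 - w₀x³/(6L) = 3·(-13)·10·8/20 - (-13)·10²/30 - (-13)·8³/(6·10) = -26/15 kN·m
Superposition: M = Σ M_i = -223/30 kN·m ≈ -7.433333 kN·m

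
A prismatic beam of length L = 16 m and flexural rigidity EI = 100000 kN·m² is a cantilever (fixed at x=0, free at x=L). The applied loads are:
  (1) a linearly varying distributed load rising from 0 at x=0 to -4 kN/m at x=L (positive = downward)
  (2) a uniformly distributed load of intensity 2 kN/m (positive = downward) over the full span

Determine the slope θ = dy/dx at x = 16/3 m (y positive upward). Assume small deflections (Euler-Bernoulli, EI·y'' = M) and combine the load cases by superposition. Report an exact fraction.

Load 1 — triangular load w₀=-4 kN/m (0→w₀ over full span):
  θ_1 = (w₀Lx²/4-w₀L²x/3-w₀x⁴/(24L))/EI = ((-4)·16·(16/3)²/4-(-4)·16²·(16/3)/3-(-4)·(16/3)⁴/(24·16))/100000 = 10432/759375 rad
Load 2 — uniform load w=2 kN/m over full span:
  θ_2 = -wx(x²-3Lx+3L²)/(6EI) = -2·(16/3)·((16/3)²-3·16·(16/3)+3·16²)/(6·100000) = -2432/253125 rad
Superposition: θ = Σ θ_i = 3136/759375 rad ≈ 0.004130 rad

θ(16/3) = 3136/759375 rad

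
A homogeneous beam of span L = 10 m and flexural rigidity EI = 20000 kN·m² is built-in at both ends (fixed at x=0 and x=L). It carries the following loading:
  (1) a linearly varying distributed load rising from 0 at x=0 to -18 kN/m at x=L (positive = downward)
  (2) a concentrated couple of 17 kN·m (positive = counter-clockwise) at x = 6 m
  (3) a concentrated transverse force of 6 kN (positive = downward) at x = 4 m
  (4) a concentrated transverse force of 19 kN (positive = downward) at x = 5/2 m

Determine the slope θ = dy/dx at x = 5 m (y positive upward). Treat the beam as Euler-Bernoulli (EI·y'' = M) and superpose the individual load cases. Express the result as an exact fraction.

θ(5) = 7231/6400000 rad

Load 1 — triangular load w₀=-18 kN/m (0→w₀ over full span):
  θ_1 = -w₀(2x(L-x)(L-2x)(x+2L)+x²(L-x)²)/(120LEI) = -(-18)·(2·5·(10-5)·(10-2·5)·(5+2·10)+5²·(10-5)²)/(120·10·20000) = 3/6400 rad
Load 2 — applied couple M₀=17 kN·m at a=6 m (b=L-a=4):
  θ_2 = (R_Ax²/2 - M_Ax)/EI  [x≤a] with R_A=306/125, M_A=136/25 = ((306/125)·5²/2 - (136/25)·5)/20000 = 17/100000 rad
Load 3 — point force P=6 kN at a=4 m (b=L-a=6):
  θ_3 = Pa²(L-x)(2bL-(3b+a)(L-x))/(2L³EI)  [x>a] = 6·4²·(10-5)·(2·6·10-(3·6+4)·(10-5))/(2·10³·20000) = 3/25000 rad
Load 4 — point force P=19 kN at a=5/2 m (b=L-a=15/2):
  θ_4 = Pa²(L-x)(2bL-(3b+a)(L-x))/(2L³EI)  [x>a] = 19·(5/2)²·(10-5)·(2·(15/2)·10-(3·(15/2)+(5/2))·(10-5))/(2·10³·20000) = 19/51200 rad
Superposition: θ = Σ θ_i = 7231/6400000 rad ≈ 0.001130 rad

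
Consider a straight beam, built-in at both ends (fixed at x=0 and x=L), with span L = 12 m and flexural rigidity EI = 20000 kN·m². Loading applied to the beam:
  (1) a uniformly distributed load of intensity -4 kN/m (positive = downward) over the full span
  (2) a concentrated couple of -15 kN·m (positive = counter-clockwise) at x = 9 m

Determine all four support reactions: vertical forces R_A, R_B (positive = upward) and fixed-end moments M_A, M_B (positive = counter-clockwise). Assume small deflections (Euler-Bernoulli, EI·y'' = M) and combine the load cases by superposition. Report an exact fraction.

R_A = -813/32 kN, M_A = -843/16 kN·m, R_B = -723/32 kN, M_B = 813/16 kN·m

Load 1 — uniform load w=-4 kN/m over full span:
  R_A = wL/2 = (-4)·12/2 = -24 kN
  M_A = wL²/12 = (-4)·12²/12 = -48 kN·m
  R_B = wL/2 = (-4)·12/2 = -24 kN
  M_B = -wL²/12 = -(-4)·12²/12 = 48 kN·m
Load 2 — applied couple M₀=-15 kN·m at a=9 m (b=L-a=3):
  R_A = 6M₀ab/L³ = 6·(-15)·9·3/12³ = -45/32 kN
  M_A = M₀b(2a-b)/L² = (-15)·3·(2·9-3)/12² = -75/16 kN·m
  R_B = -6M₀ab/L³ = -6·(-15)·9·3/12³ = 45/32 kN
  M_B = M₀a(2b-a)/L² = (-15)·9·(2·3-9)/12² = 45/16 kN·m
Superposition: R_A = -813/32 kN, M_A = -843/16 kN·m, R_B = -723/32 kN, M_B = 813/16 kN·m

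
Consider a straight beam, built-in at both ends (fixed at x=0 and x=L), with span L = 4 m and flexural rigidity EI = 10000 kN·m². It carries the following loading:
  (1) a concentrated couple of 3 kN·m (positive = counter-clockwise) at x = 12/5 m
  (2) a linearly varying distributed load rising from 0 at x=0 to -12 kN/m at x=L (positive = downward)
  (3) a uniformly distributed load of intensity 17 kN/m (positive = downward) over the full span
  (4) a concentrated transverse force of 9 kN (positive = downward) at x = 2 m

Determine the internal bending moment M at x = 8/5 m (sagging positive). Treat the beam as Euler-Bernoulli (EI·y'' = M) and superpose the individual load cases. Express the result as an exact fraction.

Load 1 — applied couple M₀=3 kN·m at a=12/5 m (b=L-a=8/5):
  M_1 = R_Ax - M_A  [x≤a] with R_A=27/25, M_A=24/25 = (27/25)·(8/5) - (24/25) = 96/125 kN·m
Load 2 — triangular load w₀=-12 kN/m (0→w₀ over full span):
  M_2 = 3w₀Lx/20 - w₀L²/30 - w₀x³/(6L) = 3·(-12)·4·(8/5)/20 - (-12)·4²/30 - (-12)·(8/5)³/(6·4) = -384/125 kN·m
Load 3 — uniform load w=17 kN/m over full span:
  M_3 = wLx/2 - wL²/12 - wx²/2 = 17·4·(8/5)/2 - 17·4²/12 - 17·(8/5)²/2 = 748/75 kN·m
Load 4 — point force P=9 kN at a=2 m (b=L-a=2):
  M_4 = Pb²(3a+b)x/L³ - Pab²/L²  [x≤a] = 9·2²·(3·2+2)·(8/5)/4³ - 9·2·2²/4² = 27/10 kN·m
Superposition: M = Σ M_i = 7777/750 kN·m ≈ 10.369333 kN·m

M(8/5) = 7777/750 kN·m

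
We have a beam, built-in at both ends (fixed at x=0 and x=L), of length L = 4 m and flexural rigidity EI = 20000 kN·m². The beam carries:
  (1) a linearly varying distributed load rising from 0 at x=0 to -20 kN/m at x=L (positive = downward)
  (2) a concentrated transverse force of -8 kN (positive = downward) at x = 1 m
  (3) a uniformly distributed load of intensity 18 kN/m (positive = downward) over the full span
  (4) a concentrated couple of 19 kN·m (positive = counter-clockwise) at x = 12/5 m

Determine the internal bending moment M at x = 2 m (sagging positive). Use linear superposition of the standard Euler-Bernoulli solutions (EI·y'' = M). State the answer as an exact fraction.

M(2) = 179/15 kN·m

Load 1 — triangular load w₀=-20 kN/m (0→w₀ over full span):
  M_1 = 3w₀Lx/20 - w₀L²/30 - w₀x³/(6L) = 3·(-20)·4·2/20 - (-20)·4²/30 - (-20)·2³/(6·4) = -20/3 kN·m
Load 2 — point force P=-8 kN at a=1 m (b=L-a=3):
  M_2 = Pa²(a+3b)(L-x)/L³ - Pa²b/L²  [x>a] = (-8)·1²·(1+3·3)·(4-2)/4³ - (-8)·1²·3/4² = -1 kN·m
Load 3 — uniform load w=18 kN/m over full span:
  M_3 = wLx/2 - wL²/12 - wx²/2 = 18·4·2/2 - 18·4²/12 - 18·2²/2 = 12 kN·m
Load 4 — applied couple M₀=19 kN·m at a=12/5 m (b=L-a=8/5):
  M_4 = R_Ax - M_A  [x≤a] with R_A=171/25, M_A=152/25 = (171/25)·2 - (152/25) = 38/5 kN·m
Superposition: M = Σ M_i = 179/15 kN·m ≈ 11.933333 kN·m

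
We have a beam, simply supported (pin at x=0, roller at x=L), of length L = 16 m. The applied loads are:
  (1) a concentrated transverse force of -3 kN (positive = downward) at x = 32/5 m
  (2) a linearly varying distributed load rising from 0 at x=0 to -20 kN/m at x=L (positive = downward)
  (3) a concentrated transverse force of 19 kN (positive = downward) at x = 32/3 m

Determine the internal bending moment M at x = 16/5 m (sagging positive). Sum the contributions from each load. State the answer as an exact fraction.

Load 1 — point force P=-3 kN at a=32/5 m (b=L-a=48/5):
  M_1 = Pbx/L  [x≤a] = (-3)·(48/5)·(16/5)/16 = -144/25 kN·m
Load 2 — triangular load w₀=-20 kN/m (0→w₀ over full span):
  M_2 = w₀Lx/6 - w₀x³/(6L) = (-20)·16·(16/5)/6 - (-20)·(16/5)³/(6·16) = -4096/25 kN·m
Load 3 — point force P=19 kN at a=32/3 m (b=L-a=16/3):
  M_3 = Pbx/L  [x≤a] = 19·(16/3)·(16/5)/16 = 304/15 kN·m
Superposition: M = Σ M_i = -448/3 kN·m ≈ -149.333333 kN·m

M(16/5) = -448/3 kN·m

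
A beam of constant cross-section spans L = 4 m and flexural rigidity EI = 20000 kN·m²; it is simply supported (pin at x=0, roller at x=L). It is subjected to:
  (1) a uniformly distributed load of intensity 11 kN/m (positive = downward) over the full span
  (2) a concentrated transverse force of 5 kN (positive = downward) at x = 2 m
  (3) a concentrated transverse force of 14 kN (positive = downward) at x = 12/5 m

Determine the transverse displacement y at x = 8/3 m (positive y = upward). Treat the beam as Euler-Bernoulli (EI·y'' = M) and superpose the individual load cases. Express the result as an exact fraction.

y(8/3) = -405077/151875000 m

Load 1 — uniform load w=11 kN/m over full span:
  y_1 = -wx(L³-2Lx²+x³)/(24EI) = -11·(8/3)·(4³-2·4·(8/3)²+(8/3)³)/(24·20000) = -242/151875 m
Load 2 — point force P=5 kN at a=2 m (b=L-a=2):
  y_2 = -Pa(L-x)(2Lx-a²-x²)/(6LEI)  [x>a] = -5·2·(4-(8/3))·(2·4·(8/3)-2²-(8/3)²)/(6·4·20000) = -23/81000 m
Load 3 — point force P=14 kN at a=12/5 m (b=L-a=8/5):
  y_3 = -Pa(L-x)(2Lx-a²-x²)/(6LEI)  [x>a] = -14·(12/5)·(4-(8/3))·(2·4·(8/3)-(12/5)²-(8/3)²)/(6·4·20000) = -1666/2109375 m
Superposition: y = Σ y_i = -405077/151875000 m ≈ -0.002667 m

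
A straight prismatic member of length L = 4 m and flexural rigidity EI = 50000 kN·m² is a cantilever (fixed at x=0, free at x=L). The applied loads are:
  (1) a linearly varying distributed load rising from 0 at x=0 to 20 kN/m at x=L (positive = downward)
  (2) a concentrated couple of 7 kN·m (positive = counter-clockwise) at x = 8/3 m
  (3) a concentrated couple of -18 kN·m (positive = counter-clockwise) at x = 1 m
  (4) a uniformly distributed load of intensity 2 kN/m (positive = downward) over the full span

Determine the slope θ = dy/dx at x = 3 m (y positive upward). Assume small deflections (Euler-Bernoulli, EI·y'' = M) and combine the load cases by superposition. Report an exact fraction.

Load 1 — triangular load w₀=20 kN/m (0→w₀ over full span):
  θ_1 = (w₀Lx²/4-w₀L²x/3-w₀x⁴/(24L))/EI = (20·4·3²/4-20·4²·3/3-20·3⁴/(24·4))/50000 = -251/80000 rad
Load 2 — applied couple M₀=7 kN·m at a=8/3 m (b=L-a=4/3):
  θ_2 = M₀a/EI  [x>a] = 7·(8/3)/50000 = 7/18750 rad
Load 3 — applied couple M₀=-18 kN·m at a=1 m (b=L-a=3):
  θ_3 = M₀a/EI  [x>a] = (-18)·1/50000 = -9/25000 rad
Load 4 — uniform load w=2 kN/m over full span:
  θ_4 = -wx(x²-3Lx+3L²)/(6EI) = -2·3·(3²-3·4·3+3·4²)/(6·50000) = -21/50000 rad
Superposition: θ = Σ θ_i = -4253/1200000 rad ≈ -0.003544 rad

θ(3) = -4253/1200000 rad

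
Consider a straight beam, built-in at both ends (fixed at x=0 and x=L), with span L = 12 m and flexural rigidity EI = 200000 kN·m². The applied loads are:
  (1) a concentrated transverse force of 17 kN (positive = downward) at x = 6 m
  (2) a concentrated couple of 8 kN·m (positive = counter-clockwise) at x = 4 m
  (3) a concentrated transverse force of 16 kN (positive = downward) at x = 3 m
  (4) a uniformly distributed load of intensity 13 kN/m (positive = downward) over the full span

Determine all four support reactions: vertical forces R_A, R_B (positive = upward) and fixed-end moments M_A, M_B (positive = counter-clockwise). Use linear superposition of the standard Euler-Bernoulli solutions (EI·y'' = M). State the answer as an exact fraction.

Load 1 — point force P=17 kN at a=6 m (b=L-a=6):
  R_A = Pb²(3a+b)/L³ = 17·6²·(3·6+6)/12³ = 17/2 kN
  M_A = Pab²/L² = 17·6·6²/12² = 51/2 kN·m
  R_B = Pa²(a+3b)/L³ = 17·6²·(6+3·6)/12³ = 17/2 kN
  M_B = -Pa²b/L² = -17·6²·6/12² = -51/2 kN·m
Load 2 — applied couple M₀=8 kN·m at a=4 m (b=L-a=8):
  R_A = 6M₀ab/L³ = 6·8·4·8/12³ = 8/9 kN
  M_A = M₀b(2a-b)/L² = 8·8·(2·4-8)/12² = 0 kN·m
  R_B = -6M₀ab/L³ = -6·8·4·8/12³ = -8/9 kN
  M_B = M₀a(2b-a)/L² = 8·4·(2·8-4)/12² = 8/3 kN·m
Load 3 — point force P=16 kN at a=3 m (b=L-a=9):
  R_A = Pb²(3a+b)/L³ = 16·9²·(3·3+9)/12³ = 27/2 kN
  M_A = Pab²/L² = 16·3·9²/12² = 27 kN·m
  R_B = Pa²(a+3b)/L³ = 16·3²·(3+3·9)/12³ = 5/2 kN
  M_B = -Pa²b/L² = -16·3²·9/12² = -9 kN·m
Load 4 — uniform load w=13 kN/m over full span:
  R_A = wL/2 = 13·12/2 = 78 kN
  M_A = wL²/12 = 13·12²/12 = 156 kN·m
  R_B = wL/2 = 13·12/2 = 78 kN
  M_B = -wL²/12 = -13·12²/12 = -156 kN·m
Superposition: R_A = 908/9 kN, M_A = 417/2 kN·m, R_B = 793/9 kN, M_B = -1127/6 kN·m

R_A = 908/9 kN, M_A = 417/2 kN·m, R_B = 793/9 kN, M_B = -1127/6 kN·m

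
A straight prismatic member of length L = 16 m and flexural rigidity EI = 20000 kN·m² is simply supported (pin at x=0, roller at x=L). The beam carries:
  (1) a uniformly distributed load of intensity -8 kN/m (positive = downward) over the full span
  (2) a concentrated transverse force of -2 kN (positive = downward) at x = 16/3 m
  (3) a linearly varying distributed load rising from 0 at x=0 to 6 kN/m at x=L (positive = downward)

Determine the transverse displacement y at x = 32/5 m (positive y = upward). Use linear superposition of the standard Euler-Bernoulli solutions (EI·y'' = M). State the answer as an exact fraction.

y(32/5) = 56066432/263671875 m

Load 1 — uniform load w=-8 kN/m over full span:
  y_1 = -wx(L³-2Lx²+x³)/(24EI) = -(-8)·(32/5)·(16³-2·16·(32/5)²+(32/5)³)/(24·20000) = 126976/390625 m
Load 2 — point force P=-2 kN at a=16/3 m (b=L-a=32/3):
  y_2 = -Pa(L-x)(2Lx-a²-x²)/(6LEI)  [x>a] = -(-2)·(16/3)·(16-(32/5))·(2·16·(32/5)-(16/3)²-(32/5)²)/(6·16·20000) = 15232/2109375 m
Load 3 — triangular load w₀=6 kN/m (0→w₀ over full span):
  y_3 = -w₀x(7L⁴-10L²x²+3x⁴)/(360LEI) = -6·(32/5)·(7·16⁴-10·16²·(32/5)²+3·(32/5)⁴)/(360·16·20000) = -1168384/9765625 m
Superposition: y = Σ y_i = 56066432/263671875 m ≈ 0.212637 m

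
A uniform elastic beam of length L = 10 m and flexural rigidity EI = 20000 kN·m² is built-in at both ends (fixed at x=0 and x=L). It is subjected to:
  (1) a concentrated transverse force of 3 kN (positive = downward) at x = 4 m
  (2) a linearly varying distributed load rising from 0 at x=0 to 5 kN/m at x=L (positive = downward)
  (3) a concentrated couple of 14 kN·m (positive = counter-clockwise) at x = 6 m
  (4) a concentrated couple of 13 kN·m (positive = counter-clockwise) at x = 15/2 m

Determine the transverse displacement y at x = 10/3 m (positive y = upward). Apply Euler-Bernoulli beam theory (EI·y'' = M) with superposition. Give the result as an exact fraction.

Load 1 — point force P=3 kN at a=4 m (b=L-a=6):
  y_1 = -Pb²x²(3aL-(3a+b)x)/(6L³EI)  [x≤a] = -3·6²·(10/3)²·(3·4·10-(3·4+6)·(10/3))/(6·10³·20000) = -3/5000 m
Load 2 — triangular load w₀=5 kN/m (0→w₀ over full span):
  y_2 = -w₀x²(L-x)²(x+2L)/(120LEI) = -5·(10/3)²·(10-(10/3))²·((10/3)+2·10)/(120·10·20000) = -7/2916 m
Load 3 — applied couple M₀=14 kN·m at a=6 m (b=L-a=4):
  y_3 = (R_Ax³/6 - M_Ax²/2)/EI  [x≤a] with R_A=252/125, M_A=112/25 = ((252/125)·(10/3)³/6 - (112/25)·(10/3)²/2)/20000 = -7/11250 m
Load 4 — applied couple M₀=13 kN·m at a=15/2 m (b=L-a=5/2):
  y_4 = (R_Ax³/6 - M_Ax²/2)/EI  [x≤a] with R_A=117/80, M_A=65/16 = ((117/80)·(10/3)³/6 - (65/16)·(10/3)²/2)/20000 = -13/19200 m
Superposition: y = Σ y_i = -100307/23328000 m ≈ -0.004300 m

y(10/3) = -100307/23328000 m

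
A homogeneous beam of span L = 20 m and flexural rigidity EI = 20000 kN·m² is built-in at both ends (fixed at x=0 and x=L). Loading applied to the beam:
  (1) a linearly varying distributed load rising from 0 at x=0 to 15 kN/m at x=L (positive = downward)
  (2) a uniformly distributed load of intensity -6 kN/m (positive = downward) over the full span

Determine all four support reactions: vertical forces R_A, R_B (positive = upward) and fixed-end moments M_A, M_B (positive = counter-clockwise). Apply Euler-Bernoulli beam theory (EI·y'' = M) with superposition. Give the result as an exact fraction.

Load 1 — triangular load w₀=15 kN/m (0→w₀ over full span):
  R_A = 3w₀L/20 = 3·15·20/20 = 45 kN
  M_A = w₀L²/30 = 15·20²/30 = 200 kN·m
  R_B = 7w₀L/20 = 7·15·20/20 = 105 kN
  M_B = -w₀L²/20 = -15·20²/20 = -300 kN·m
Load 2 — uniform load w=-6 kN/m over full span:
  R_A = wL/2 = (-6)·20/2 = -60 kN
  M_A = wL²/12 = (-6)·20²/12 = -200 kN·m
  R_B = wL/2 = (-6)·20/2 = -60 kN
  M_B = -wL²/12 = -(-6)·20²/12 = 200 kN·m
Superposition: R_A = -15 kN, M_A = 0 kN·m, R_B = 45 kN, M_B = -100 kN·m

R_A = -15 kN, M_A = 0 kN·m, R_B = 45 kN, M_B = -100 kN·m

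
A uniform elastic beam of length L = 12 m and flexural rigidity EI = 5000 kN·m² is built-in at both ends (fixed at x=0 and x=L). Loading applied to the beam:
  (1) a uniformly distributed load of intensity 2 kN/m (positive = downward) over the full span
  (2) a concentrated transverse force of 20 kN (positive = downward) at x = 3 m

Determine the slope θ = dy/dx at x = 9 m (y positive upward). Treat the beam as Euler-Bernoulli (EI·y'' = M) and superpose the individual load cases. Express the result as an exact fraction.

θ(9) = 747/80000 rad

Load 1 — uniform load w=2 kN/m over full span:
  θ_1 = -wx(L-x)(L-2x)/(12EI) = -2·9·(12-9)·(12-2·9)/(12·5000) = 27/5000 rad
Load 2 — point force P=20 kN at a=3 m (b=L-a=9):
  θ_2 = Pa²(L-x)(2bL-(3b+a)(L-x))/(2L³EI)  [x>a] = 20·3²·(12-9)·(2·9·12-(3·9+3)·(12-9))/(2·12³·5000) = 63/16000 rad
Superposition: θ = Σ θ_i = 747/80000 rad ≈ 0.009338 rad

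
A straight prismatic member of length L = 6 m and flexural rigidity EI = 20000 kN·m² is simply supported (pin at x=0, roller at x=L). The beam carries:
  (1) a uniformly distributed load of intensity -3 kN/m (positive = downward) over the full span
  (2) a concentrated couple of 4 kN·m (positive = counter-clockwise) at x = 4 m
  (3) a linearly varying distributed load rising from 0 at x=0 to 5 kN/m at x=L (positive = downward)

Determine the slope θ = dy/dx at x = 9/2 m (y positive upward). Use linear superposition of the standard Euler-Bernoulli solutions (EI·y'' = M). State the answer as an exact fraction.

Load 1 — uniform load w=-3 kN/m over full span:
  θ_1 = -w(L³-6Lx²+4x³)/(24EI) = -(-3)·(6³-6·6·(9/2)²+4·(9/2)³)/(24·20000) = -297/320000 rad
Load 2 — applied couple M₀=4 kN·m at a=4 m (b=L-a=2):
  θ_2 = (M₀x²/(2L)-M₀(x-a)+C₁)/EI  [x>a] with C₁=M₀(3b²-L²)/(6L)=-8/3 = (4·(9/2)²/(2·6)-4·((9/2)-4)+(-8/3))/20000 = 1/9600 rad
Load 3 — triangular load w₀=5 kN/m (0→w₀ over full span):
  θ_3 = -w₀(7L⁴-30L²x²+15x⁴)/(360LEI) = -5·(7·6⁴-30·6²·(9/2)²+15·(9/2)⁴)/(360·6·20000) = 3939/5120000 rad
Superposition: θ = Σ θ_i = -839/15360000 rad ≈ -0.000055 rad

θ(9/2) = -839/15360000 rad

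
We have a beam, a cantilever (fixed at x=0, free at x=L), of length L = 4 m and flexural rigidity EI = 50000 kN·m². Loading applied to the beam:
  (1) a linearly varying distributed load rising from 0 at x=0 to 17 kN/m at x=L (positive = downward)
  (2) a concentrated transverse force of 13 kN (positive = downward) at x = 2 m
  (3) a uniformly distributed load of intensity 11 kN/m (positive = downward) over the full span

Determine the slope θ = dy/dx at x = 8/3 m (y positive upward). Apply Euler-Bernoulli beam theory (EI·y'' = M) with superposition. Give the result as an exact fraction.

θ(8/3) = -32663/6075000 rad

Load 1 — triangular load w₀=17 kN/m (0→w₀ over full span):
  θ_1 = (w₀Lx²/4-w₀L²x/3-w₀x⁴/(24L))/EI = (17·4·(8/3)²/4-17·4²·(8/3)/3-17·(8/3)⁴/(24·4))/50000 = -1972/759375 rad
Load 2 — point force P=13 kN at a=2 m (b=L-a=2):
  θ_2 = -Pa²/(2EI)  [x>a] = -13·2²/(2·50000) = -13/25000 rad
Load 3 — uniform load w=11 kN/m over full span:
  θ_3 = -wx(x²-3Lx+3L²)/(6EI) = -11·(8/3)·((8/3)²-3·4·(8/3)+3·4²)/(6·50000) = -572/253125 rad
Superposition: θ = Σ θ_i = -32663/6075000 rad ≈ -0.005377 rad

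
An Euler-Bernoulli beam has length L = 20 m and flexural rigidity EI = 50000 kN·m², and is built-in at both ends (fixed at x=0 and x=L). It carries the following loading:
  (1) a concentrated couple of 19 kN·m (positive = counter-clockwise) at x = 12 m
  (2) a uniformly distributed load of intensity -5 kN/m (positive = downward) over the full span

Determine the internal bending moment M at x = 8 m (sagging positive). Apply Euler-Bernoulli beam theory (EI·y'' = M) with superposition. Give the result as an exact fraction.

M(8) = -25676/375 kN·m

Load 1 — applied couple M₀=19 kN·m at a=12 m (b=L-a=8):
  M_1 = R_Ax - M_A  [x≤a] with R_A=171/125, M_A=152/25 = (171/125)·8 - (152/25) = 608/125 kN·m
Load 2 — uniform load w=-5 kN/m over full span:
  M_2 = wLx/2 - wL²/12 - wx²/2 = (-5)·20·8/2 - (-5)·20²/12 - (-5)·8²/2 = -220/3 kN·m
Superposition: M = Σ M_i = -25676/375 kN·m ≈ -68.469333 kN·m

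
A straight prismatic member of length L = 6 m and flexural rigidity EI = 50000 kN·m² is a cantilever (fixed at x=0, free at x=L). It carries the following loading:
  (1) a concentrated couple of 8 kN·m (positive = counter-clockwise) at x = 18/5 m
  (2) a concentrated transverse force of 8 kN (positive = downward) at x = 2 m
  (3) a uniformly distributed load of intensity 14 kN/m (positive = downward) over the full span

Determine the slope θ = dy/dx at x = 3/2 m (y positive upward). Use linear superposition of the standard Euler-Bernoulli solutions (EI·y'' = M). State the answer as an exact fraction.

Load 1 — applied couple M₀=8 kN·m at a=18/5 m (b=L-a=12/5):
  θ_1 = M₀x/EI  [x≤a] = 8·(3/2)/50000 = 3/12500 rad
Load 2 — point force P=8 kN at a=2 m (b=L-a=4):
  θ_2 = -Px(2a-x)/(2EI)  [x≤a] = -8·(3/2)·(2·2-(3/2))/(2·50000) = -3/10000 rad
Load 3 — uniform load w=14 kN/m over full span:
  θ_3 = -wx(x²-3Lx+3L²)/(6EI) = -14·(3/2)·((3/2)²-3·6·(3/2)+3·6²)/(6·50000) = -2331/400000 rad
Superposition: θ = Σ θ_i = -471/80000 rad ≈ -0.005888 rad

θ(3/2) = -471/80000 rad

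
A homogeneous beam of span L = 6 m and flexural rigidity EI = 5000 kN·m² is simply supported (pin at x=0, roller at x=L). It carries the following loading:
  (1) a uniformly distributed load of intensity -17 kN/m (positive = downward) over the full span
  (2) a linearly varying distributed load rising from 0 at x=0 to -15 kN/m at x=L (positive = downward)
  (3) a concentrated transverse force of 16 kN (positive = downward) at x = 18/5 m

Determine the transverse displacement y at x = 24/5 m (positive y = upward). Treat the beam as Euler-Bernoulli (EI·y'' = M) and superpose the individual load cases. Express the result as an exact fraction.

Load 1 — uniform load w=-17 kN/m over full span:
  y_1 = -wx(L³-2Lx²+x³)/(24EI) = -(-17)·(24/5)·(6³-2·6·(24/5)²+(24/5)³)/(24·5000) = 13311/390625 m
Load 2 — triangular load w₀=-15 kN/m (0→w₀ over full span):
  y_2 = -w₀x(7L⁴-10L²x²+3x⁴)/(360LEI) = -(-15)·(24/5)·(7·6⁴-10·6²·(24/5)²+3·(24/5)⁴)/(360·6·5000) = 30861/1953125 m
Load 3 — point force P=16 kN at a=18/5 m (b=L-a=12/5):
  y_3 = -Pa(L-x)(2Lx-a²-x²)/(6LEI)  [x>a] = -16·(18/5)·(6-(24/5))·(2·6·(24/5)-(18/5)²-(24/5)²)/(6·6·5000) = -648/78125 m
Superposition: y = Σ y_i = 81216/1953125 m ≈ 0.041583 m

y(24/5) = 81216/1953125 m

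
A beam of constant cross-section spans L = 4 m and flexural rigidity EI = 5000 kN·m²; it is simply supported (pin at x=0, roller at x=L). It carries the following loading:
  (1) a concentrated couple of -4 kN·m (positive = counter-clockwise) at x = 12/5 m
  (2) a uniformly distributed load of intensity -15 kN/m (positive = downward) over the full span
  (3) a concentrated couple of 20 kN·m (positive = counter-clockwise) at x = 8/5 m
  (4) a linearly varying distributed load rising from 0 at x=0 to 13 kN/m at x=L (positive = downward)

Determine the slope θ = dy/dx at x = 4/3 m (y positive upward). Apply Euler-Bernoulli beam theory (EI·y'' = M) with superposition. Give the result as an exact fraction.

Load 1 — applied couple M₀=-4 kN·m at a=12/5 m (b=L-a=8/5):
  θ_1 = (M₀x²/(2L)+C₁)/EI  [x≤a] with C₁=M₀(3b²-L²)/(6L)=104/75 = ((-4)·(4/3)²/(2·4)+(104/75))/5000 = 14/140625 rad
Load 2 — uniform load w=-15 kN/m over full span:
  θ_2 = -w(L³-6Lx²+4x³)/(24EI) = -(-15)·(4³-6·4·(4/3)²+4·(4/3)³)/(24·5000) = 13/3375 rad
Load 3 — applied couple M₀=20 kN·m at a=8/5 m (b=L-a=12/5):
  θ_3 = (M₀x²/(2L)+C₁)/EI  [x≤a] with C₁=M₀(3b²-L²)/(6L)=16/15 = (20·(4/3)²/(2·4)+(16/15))/5000 = 31/28125 rad
Load 4 — triangular load w₀=13 kN/m (0→w₀ over full span):
  θ_4 = -w₀(7L⁴-30L²x²+15x⁴)/(360LEI) = -13·(7·4⁴-30·4²·(4/3)²+15·(4/3)⁴)/(360·4·5000) = -1352/759375 rad
Superposition: θ = Σ θ_i = 12428/3796875 rad ≈ 0.003273 rad

θ(4/3) = 12428/3796875 rad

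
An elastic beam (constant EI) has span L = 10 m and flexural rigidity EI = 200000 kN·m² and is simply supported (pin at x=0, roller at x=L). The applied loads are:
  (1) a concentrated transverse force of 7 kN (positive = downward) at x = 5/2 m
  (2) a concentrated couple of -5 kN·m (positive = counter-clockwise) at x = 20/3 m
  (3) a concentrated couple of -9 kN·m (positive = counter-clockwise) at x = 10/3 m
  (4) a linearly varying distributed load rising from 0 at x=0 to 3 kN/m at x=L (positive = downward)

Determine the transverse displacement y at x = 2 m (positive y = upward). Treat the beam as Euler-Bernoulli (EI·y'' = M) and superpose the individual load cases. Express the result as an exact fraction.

y(2) = -649433/720000000 m

Load 1 — point force P=7 kN at a=5/2 m (b=L-a=15/2):
  y_1 = -Pbx(L²-b²-x²)/(6LEI)  [x≤a] = -7·(15/2)·2·(10²-(15/2)²-2²)/(6·10·200000) = -1113/3200000 m
Load 2 — applied couple M₀=-5 kN·m at a=20/3 m (b=L-a=10/3):
  y_2 = (M₀x³/(6L)+C₁x)/EI  [x≤a] with C₁=M₀(3b²-L²)/(6L)=50/9 = ((-5)·2³/(6·10)+(50/9)·2)/200000 = 47/900000 m
Load 3 — applied couple M₀=-9 kN·m at a=10/3 m (b=L-a=20/3):
  y_3 = (M₀x³/(6L)+C₁x)/EI  [x≤a] with C₁=M₀(3b²-L²)/(6L)=-5 = ((-9)·2³/(6·10)+(-5)·2)/200000 = -7/125000 m
Load 4 — triangular load w₀=3 kN/m (0→w₀ over full span):
  y_4 = -w₀x(7L⁴-10L²x²+3x⁴)/(360LEI) = -3·2·(7·10⁴-10·10²·2²+3·2⁴)/(360·10·200000) = -43/78125 m
Superposition: y = Σ y_i = -649433/720000000 m ≈ -0.000902 m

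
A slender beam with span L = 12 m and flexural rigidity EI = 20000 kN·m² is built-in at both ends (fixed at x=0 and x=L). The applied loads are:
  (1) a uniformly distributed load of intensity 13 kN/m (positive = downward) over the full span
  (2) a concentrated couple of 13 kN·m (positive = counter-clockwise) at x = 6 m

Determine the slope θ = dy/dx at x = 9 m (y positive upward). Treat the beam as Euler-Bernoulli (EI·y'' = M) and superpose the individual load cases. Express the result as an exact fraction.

Load 1 — uniform load w=13 kN/m over full span:
  θ_1 = -wx(L-x)(L-2x)/(12EI) = -13·9·(12-9)·(12-2·9)/(12·20000) = 351/40000 rad
Load 2 — applied couple M₀=13 kN·m at a=6 m (b=L-a=6):
  θ_2 = (R_Ax²/2 - M_Ax - M₀(x-a))/EI  [x>a] with R_A=13/8, M_A=13/4 = ((13/8)·9²/2 - (13/4)·9 - 13·(9-6))/20000 = -39/320000 rad
Superposition: θ = Σ θ_i = 2769/320000 rad ≈ 0.008653 rad

θ(9) = 2769/320000 rad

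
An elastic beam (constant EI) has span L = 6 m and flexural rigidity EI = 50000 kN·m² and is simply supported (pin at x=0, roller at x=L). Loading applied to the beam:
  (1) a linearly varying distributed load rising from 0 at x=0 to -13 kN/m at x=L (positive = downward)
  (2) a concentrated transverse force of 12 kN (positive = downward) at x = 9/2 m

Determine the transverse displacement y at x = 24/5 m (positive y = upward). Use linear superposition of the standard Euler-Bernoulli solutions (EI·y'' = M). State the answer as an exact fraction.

y(24/5) = 2669517/3125000000 m

Load 1 — triangular load w₀=-13 kN/m (0→w₀ over full span):
  y_1 = -w₀x(7L⁴-10L²x²+3x⁴)/(360LEI) = -(-13)·(24/5)·(7·6⁴-10·6²·(24/5)²+3·(24/5)⁴)/(360·6·50000) = 133731/97656250 m
Load 2 — point force P=12 kN at a=9/2 m (b=L-a=3/2):
  y_2 = -Pa(L-x)(2Lx-a²-x²)/(6LEI)  [x>a] = -12·(9/2)·(6-(24/5))·(2·6·(24/5)-(9/2)²-(24/5)²)/(6·6·50000) = -12879/25000000 m
Superposition: y = Σ y_i = 2669517/3125000000 m ≈ 0.000854 m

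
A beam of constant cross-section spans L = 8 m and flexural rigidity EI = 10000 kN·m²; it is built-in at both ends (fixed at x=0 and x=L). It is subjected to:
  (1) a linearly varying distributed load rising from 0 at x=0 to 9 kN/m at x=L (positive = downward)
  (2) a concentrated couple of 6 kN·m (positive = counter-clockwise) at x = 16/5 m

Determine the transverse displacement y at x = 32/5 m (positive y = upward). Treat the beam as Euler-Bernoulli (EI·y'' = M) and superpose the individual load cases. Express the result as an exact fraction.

Load 1 — triangular load w₀=9 kN/m (0→w₀ over full span):
  y_1 = -w₀x²(L-x)²(x+2L)/(120LEI) = -9·(32/5)²·(8-(32/5))²·((32/5)+2·8)/(120·8·10000) = -21504/9765625 m
Load 2 — applied couple M₀=6 kN·m at a=16/5 m (b=L-a=24/5):
  y_2 = (R_Ax³/6 - M_Ax²/2 - M₀(x-a)²/2)/EI  [x>a] with R_A=27/25, M_A=18/25 = ((27/25)·(32/5)³/6 - (18/25)·(32/5)²/2 - 6·((32/5)-(16/5))²/2)/10000 = 336/1953125 m
Superposition: y = Σ y_i = -19824/9765625 m ≈ -0.002030 m

y(32/5) = -19824/9765625 m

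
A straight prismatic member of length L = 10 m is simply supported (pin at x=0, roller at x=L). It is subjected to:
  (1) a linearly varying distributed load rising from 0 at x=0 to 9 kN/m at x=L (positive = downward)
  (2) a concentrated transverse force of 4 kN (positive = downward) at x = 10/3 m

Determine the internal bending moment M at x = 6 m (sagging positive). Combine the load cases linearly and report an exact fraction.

Load 1 — triangular load w₀=9 kN/m (0→w₀ over full span):
  M_1 = w₀Lx/6 - w₀x³/(6L) = 9·10·6/6 - 9·6³/(6·10) = 288/5 kN·m
Load 2 — point force P=4 kN at a=10/3 m (b=L-a=20/3):
  M_2 = Pa(L-x)/L  [x>a] = 4·(10/3)·(10-6)/10 = 16/3 kN·m
Superposition: M = Σ M_i = 944/15 kN·m ≈ 62.933333 kN·m

M(6) = 944/15 kN·m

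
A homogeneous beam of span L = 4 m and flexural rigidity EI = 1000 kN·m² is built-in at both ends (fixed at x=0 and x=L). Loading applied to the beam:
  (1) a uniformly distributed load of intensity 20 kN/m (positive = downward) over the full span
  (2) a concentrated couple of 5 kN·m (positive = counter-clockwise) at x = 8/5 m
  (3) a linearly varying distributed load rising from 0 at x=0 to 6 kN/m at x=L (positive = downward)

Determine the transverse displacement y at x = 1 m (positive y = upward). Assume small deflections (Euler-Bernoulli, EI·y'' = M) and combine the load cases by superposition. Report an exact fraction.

Load 1 — uniform load w=20 kN/m over full span:
  y_1 = -wx²(L-x)²/(24EI) = -20·1²·(4-1)²/(24·1000) = -3/400 m
Load 2 — applied couple M₀=5 kN·m at a=8/5 m (b=L-a=12/5):
  y_2 = (R_Ax³/6 - M_Ax²/2)/EI  [x≤a] with R_A=9/5, M_A=3/5 = ((9/5)·1³/6 - (3/5)·1²/2)/1000 = 0 m
Load 3 — triangular load w₀=6 kN/m (0→w₀ over full span):
  y_3 = -w₀x²(L-x)²(x+2L)/(120LEI) = -6·1²·(4-1)²·(1+2·4)/(120·4·1000) = -81/80000 m
Superposition: y = Σ y_i = -681/80000 m ≈ -0.008512 m

y(1) = -681/80000 m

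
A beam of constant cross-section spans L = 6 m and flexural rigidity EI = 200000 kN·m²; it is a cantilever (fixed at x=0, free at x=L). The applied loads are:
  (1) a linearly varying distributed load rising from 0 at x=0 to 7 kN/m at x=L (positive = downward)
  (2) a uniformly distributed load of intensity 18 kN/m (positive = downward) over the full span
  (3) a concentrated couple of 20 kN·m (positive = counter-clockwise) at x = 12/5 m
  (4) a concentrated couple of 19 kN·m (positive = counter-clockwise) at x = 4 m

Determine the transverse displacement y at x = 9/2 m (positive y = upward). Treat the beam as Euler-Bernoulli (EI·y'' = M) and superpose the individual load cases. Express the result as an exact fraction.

Load 1 — triangular load w₀=7 kN/m (0→w₀ over full span):
  y_1 = (w₀Lx³/12-w₀L²x²/6-w₀x⁵/(120L))/EI = (7·6·(9/2)³/12-7·6²·(9/2)²/6-7·(9/2)⁵/(120·6))/200000 = -1406727/512000000 m
Load 2 — uniform load w=18 kN/m over full span:
  y_2 = -wx²(x²-4Lx+6L²)/(24EI) = -18·(9/2)²·((9/2)²-4·6·(9/2)+6·6²)/(24·200000) = -124659/12800000 m
Load 3 — applied couple M₀=20 kN·m at a=12/5 m (b=L-a=18/5):
  y_3 = M₀a(2x-a)/(2EI)  [x>a] = 20·(12/5)·(2·(9/2)-(12/5))/(2·200000) = 99/125000 m
Load 4 — applied couple M₀=19 kN·m at a=4 m (b=L-a=2):
  y_4 = M₀a(2x-a)/(2EI)  [x>a] = 19·4·(2·(9/2)-4)/(2·200000) = 19/20000 m
Superposition: y = Σ y_i = -5501183/512000000 m ≈ -0.010744 m

y(9/2) = -5501183/512000000 m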